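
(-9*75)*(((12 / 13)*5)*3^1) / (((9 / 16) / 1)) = -16615.38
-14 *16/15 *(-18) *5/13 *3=4032/13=310.15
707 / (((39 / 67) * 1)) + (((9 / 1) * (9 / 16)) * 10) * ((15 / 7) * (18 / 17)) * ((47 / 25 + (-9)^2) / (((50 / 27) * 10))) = 1728.66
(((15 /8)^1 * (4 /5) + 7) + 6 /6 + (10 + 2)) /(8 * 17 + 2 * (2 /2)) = 43 /276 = 0.16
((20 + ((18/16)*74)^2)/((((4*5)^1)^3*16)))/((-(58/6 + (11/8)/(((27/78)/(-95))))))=142983/968192000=0.00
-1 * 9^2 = -81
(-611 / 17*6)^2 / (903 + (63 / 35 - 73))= 67197780 / 1201951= 55.91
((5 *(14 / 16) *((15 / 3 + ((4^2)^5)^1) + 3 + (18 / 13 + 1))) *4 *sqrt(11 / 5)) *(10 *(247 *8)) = 72520234360 *sqrt(55) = 537824452344.45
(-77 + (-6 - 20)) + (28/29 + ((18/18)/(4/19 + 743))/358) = -14958685411/146604222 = -102.03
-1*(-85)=85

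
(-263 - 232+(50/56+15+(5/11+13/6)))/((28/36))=-1320819/2156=-612.62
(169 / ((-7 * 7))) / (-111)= 169 / 5439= 0.03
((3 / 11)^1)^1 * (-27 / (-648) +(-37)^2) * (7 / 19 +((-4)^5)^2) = 59509854637 / 152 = 391512201.56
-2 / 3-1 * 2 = -8 / 3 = -2.67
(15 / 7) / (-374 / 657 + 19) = 9855 / 84763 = 0.12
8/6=4/3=1.33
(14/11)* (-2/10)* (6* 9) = -13.75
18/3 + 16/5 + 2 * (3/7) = 352/35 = 10.06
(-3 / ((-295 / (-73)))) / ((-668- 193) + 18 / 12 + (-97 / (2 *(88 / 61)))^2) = -0.00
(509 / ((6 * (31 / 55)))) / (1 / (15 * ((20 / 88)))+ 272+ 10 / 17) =11897875 / 21571288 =0.55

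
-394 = -394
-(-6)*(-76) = -456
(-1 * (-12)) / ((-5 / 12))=-144 / 5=-28.80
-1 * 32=-32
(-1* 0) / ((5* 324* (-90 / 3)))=0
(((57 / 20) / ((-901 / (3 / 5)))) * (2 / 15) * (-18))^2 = 0.00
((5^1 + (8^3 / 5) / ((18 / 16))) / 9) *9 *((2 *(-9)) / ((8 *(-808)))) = 4321 / 16160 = 0.27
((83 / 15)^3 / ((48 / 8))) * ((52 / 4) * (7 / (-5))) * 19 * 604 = -298563156346 / 50625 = -5897543.83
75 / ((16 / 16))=75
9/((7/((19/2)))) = 171/14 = 12.21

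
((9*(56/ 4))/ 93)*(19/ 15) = 266/ 155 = 1.72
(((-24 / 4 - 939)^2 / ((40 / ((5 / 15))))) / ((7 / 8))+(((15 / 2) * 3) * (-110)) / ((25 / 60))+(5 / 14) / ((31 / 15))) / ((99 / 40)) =7421900 / 7161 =1036.43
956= 956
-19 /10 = -1.90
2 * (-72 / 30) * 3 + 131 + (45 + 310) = 2358 / 5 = 471.60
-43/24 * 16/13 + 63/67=-1.26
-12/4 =-3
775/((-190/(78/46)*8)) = -0.86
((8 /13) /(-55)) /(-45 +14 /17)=136 /536965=0.00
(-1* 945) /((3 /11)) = -3465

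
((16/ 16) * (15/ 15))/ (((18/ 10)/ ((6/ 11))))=10/ 33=0.30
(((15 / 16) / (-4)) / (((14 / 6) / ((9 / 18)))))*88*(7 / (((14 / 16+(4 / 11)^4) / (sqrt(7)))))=-161051*sqrt(7) / 4646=-91.71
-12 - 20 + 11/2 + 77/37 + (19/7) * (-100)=-153249/518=-295.85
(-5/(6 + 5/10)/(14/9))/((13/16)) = -720/1183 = -0.61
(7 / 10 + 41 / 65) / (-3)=-173 / 390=-0.44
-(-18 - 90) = 108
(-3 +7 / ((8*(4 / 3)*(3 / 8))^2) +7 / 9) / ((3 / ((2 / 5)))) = -257 / 1080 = -0.24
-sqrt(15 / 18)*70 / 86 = -35*sqrt(30) / 258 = -0.74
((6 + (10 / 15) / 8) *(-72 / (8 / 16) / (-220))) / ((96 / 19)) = 1387 / 1760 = 0.79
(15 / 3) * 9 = 45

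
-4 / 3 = -1.33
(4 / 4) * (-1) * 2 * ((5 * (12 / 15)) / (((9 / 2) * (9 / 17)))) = -272 / 81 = -3.36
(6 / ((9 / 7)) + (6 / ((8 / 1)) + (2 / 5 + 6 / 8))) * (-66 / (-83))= 2167 / 415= 5.22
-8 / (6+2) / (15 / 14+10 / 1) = -14 / 155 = -0.09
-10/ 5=-2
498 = 498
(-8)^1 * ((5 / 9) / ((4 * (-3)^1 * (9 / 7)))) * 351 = 910 / 9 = 101.11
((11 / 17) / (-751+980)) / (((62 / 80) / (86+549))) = 279400 / 120683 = 2.32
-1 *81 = -81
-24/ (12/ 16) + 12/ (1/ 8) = 64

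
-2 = -2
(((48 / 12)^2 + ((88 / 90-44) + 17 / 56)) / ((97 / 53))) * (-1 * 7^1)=3568543 / 34920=102.19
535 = 535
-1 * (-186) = 186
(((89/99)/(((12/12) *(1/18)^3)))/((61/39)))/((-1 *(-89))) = 25272/671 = 37.66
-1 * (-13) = 13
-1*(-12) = 12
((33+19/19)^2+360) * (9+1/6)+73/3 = 13921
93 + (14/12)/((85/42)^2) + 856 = 6858583/7225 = 949.28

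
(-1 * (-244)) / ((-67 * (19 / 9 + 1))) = -1.17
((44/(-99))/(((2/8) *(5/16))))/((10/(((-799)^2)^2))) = -52167147110528/225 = -231853987157.90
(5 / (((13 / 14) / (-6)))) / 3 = -140 / 13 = -10.77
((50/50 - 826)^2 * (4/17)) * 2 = 5445000/17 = 320294.12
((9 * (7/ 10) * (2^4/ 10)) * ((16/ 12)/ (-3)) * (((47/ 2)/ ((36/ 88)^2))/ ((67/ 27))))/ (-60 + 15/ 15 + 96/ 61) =77707168/ 17602575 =4.41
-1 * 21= -21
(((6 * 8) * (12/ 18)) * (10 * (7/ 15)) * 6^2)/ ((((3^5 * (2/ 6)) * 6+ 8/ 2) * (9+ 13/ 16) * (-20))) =-1536/ 27475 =-0.06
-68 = -68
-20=-20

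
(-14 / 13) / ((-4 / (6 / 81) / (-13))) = -7 / 27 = -0.26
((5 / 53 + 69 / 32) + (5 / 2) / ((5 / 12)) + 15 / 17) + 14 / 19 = 5406747 / 547808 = 9.87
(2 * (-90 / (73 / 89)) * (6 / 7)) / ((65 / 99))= -1903176 / 6643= -286.49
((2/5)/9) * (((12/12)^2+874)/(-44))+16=2993/198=15.12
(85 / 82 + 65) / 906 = 1805 / 24764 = 0.07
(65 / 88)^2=4225 / 7744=0.55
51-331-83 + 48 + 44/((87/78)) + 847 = 16572/29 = 571.45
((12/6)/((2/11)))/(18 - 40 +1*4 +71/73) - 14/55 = -0.90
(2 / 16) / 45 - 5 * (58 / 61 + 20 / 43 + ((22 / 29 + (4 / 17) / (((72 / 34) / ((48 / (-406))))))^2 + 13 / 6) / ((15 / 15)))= -805066476493 / 38912834520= -20.69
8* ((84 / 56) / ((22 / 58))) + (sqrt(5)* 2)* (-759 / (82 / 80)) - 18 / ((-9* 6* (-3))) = 3121 / 99 - 60720* sqrt(5) / 41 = -3280.04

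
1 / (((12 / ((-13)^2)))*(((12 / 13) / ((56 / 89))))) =15379 / 1602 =9.60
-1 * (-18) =18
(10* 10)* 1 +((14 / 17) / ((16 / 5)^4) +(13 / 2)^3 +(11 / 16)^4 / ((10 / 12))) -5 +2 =517924123 / 1392640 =371.90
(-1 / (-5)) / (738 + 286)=1 / 5120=0.00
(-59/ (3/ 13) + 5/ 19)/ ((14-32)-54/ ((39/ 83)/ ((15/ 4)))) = 378508/ 665361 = 0.57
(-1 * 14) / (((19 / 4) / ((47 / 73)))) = -2632 / 1387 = -1.90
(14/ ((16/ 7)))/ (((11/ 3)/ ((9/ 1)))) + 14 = 29.03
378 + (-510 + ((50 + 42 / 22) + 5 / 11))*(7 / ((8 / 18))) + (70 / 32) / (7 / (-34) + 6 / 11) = -76257545 / 11176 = -6823.33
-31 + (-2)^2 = -27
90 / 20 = 9 / 2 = 4.50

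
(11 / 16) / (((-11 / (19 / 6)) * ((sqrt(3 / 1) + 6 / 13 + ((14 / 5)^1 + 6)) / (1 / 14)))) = -53105 / 33573984 + 80275 * sqrt(3) / 470035776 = -0.00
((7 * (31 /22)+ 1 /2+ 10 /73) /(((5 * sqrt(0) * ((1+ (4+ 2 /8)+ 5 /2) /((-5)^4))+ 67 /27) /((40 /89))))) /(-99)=-1011840 /52671179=-0.02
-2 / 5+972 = 971.60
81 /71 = 1.14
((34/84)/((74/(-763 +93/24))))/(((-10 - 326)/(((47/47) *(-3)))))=-0.04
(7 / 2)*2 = 7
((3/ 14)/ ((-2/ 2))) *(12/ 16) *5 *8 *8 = -51.43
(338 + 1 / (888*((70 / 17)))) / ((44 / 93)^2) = 60572109651 / 40113920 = 1510.00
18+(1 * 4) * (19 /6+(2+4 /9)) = 364 /9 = 40.44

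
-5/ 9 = -0.56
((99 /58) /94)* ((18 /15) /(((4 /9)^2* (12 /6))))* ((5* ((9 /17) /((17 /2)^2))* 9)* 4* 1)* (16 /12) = 649539 /6696419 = 0.10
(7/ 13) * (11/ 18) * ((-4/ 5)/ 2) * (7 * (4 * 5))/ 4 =-539/ 117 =-4.61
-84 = -84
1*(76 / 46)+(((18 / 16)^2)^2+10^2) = 9727351 / 94208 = 103.25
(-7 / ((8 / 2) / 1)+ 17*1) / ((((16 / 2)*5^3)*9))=0.00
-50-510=-560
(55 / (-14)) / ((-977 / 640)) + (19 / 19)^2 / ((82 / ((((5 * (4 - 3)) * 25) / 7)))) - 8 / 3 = 209591 / 1682394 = 0.12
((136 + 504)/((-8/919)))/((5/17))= -249968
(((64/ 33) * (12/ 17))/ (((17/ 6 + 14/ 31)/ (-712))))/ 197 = -33902592/ 22508629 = -1.51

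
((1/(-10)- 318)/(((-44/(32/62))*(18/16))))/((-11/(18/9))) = -101792/168795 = -0.60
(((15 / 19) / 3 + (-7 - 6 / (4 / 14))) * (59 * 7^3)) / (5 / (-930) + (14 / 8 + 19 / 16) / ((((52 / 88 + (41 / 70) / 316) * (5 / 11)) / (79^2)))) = -15894826825913 / 1926755255346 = -8.25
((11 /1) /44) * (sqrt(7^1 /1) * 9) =9 * sqrt(7) /4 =5.95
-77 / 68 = -1.13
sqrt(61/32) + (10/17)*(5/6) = 25/51 + sqrt(122)/8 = 1.87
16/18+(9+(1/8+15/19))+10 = 28459/1368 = 20.80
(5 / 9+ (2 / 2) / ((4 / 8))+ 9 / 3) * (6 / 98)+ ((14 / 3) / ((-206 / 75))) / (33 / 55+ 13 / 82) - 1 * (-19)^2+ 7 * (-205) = -8466041996 / 4708851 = -1797.90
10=10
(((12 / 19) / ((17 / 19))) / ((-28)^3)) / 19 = -3 / 1772624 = -0.00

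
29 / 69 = 0.42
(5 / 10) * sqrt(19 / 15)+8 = sqrt(285) / 30+8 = 8.56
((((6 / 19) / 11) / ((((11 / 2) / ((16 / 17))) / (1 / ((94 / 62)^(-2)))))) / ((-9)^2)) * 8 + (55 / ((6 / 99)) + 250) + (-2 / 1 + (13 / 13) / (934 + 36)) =568312933298098 / 491832001485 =1155.50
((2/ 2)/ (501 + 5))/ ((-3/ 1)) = -0.00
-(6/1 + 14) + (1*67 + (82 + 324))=453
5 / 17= 0.29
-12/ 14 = -6/ 7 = -0.86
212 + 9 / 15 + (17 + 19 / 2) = 2391 / 10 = 239.10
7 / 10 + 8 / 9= 143 / 90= 1.59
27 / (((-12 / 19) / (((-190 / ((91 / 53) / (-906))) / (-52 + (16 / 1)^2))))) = -130008735 / 6188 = -21009.81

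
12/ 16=3/ 4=0.75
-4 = -4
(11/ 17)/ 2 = 11/ 34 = 0.32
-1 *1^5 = -1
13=13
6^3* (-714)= -154224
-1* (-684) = 684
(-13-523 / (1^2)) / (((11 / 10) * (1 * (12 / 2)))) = -2680 / 33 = -81.21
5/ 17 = 0.29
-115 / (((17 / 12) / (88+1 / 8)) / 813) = -197741925 / 34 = -5815938.97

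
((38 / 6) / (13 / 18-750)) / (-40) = 57 / 269740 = 0.00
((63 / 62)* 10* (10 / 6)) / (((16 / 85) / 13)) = 580125 / 496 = 1169.61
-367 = -367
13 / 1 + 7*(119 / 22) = 1119 / 22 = 50.86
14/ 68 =7/ 34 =0.21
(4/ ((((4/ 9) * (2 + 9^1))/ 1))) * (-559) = -5031/ 11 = -457.36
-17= -17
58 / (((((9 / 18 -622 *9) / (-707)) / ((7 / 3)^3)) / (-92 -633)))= -4078866820 / 60453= -67471.70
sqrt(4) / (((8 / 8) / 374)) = 748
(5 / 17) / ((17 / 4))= 20 / 289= 0.07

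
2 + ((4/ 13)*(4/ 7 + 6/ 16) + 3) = 963/ 182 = 5.29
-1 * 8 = -8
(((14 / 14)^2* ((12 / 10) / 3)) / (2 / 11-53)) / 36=-11 / 52290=-0.00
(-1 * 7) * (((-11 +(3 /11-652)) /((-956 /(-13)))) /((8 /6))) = 995085 /21032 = 47.31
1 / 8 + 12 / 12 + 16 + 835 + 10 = 6897 / 8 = 862.12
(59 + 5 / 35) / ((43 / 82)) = 33948 / 301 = 112.78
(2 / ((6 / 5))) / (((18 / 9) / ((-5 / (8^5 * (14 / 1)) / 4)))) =-0.00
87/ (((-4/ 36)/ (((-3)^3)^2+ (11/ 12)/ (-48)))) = -36530691/ 64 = -570792.05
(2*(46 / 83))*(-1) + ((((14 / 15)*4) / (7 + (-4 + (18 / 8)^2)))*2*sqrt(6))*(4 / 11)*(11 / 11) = -92 / 83 + 7168*sqrt(6) / 21285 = -0.28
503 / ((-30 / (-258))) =21629 / 5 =4325.80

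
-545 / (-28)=545 / 28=19.46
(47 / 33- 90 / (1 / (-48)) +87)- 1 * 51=143795 / 33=4357.42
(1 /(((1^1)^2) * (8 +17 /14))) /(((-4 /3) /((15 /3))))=-35 /86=-0.41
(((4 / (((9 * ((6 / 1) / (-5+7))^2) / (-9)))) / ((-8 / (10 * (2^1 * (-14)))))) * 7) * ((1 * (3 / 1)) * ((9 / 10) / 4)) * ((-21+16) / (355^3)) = 147 / 17895550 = 0.00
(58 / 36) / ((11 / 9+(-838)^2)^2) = 261 / 79890033045698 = 0.00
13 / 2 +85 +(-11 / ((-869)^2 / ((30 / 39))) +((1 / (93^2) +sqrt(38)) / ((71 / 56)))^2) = 6272 *sqrt(38) / 43599609 +77498618793180195973 / 673083132676835166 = 115.14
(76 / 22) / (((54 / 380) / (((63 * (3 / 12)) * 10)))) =126350 / 33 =3828.79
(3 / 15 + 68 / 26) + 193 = 12728 / 65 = 195.82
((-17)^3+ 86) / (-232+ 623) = -4827 / 391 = -12.35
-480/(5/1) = -96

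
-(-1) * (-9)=-9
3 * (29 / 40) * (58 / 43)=2523 / 860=2.93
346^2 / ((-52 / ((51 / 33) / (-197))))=18.06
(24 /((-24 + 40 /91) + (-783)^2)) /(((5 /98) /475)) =4066608 /11157791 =0.36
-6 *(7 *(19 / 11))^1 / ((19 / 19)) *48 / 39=-12768 / 143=-89.29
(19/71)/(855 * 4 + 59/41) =779/9959809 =0.00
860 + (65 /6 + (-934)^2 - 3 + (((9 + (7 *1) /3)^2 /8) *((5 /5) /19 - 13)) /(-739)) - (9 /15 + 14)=122607347949 /140410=873209.51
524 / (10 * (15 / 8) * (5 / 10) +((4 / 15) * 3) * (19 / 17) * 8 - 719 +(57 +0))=-356320 / 438921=-0.81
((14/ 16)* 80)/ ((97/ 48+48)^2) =23040/ 823543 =0.03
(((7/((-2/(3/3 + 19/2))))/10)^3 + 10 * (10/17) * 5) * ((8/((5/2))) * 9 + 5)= -3718150579/5440000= -683.48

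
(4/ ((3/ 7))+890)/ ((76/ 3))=71/ 2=35.50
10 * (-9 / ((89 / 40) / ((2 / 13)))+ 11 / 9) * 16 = 999520 / 10413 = 95.99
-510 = -510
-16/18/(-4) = 2/9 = 0.22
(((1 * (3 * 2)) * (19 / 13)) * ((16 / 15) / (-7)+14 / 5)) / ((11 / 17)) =179588 / 5005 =35.88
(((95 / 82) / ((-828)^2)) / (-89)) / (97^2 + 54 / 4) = -19 / 9428892284304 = -0.00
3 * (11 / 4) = 33 / 4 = 8.25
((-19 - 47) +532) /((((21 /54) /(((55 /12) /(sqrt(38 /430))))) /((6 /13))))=230670 *sqrt(4085) /1729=8526.92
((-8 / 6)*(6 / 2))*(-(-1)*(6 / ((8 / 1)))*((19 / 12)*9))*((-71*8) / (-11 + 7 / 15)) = -182115 / 79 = -2305.25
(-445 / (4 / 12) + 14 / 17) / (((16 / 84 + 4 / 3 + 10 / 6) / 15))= -7144515 / 1139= -6272.62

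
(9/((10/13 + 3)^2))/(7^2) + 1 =1.01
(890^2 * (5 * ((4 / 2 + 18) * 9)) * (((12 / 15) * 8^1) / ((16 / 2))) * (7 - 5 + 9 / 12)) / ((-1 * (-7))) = 1568358000 / 7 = 224051142.86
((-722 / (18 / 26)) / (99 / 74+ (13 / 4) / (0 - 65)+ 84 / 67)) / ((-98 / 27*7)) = 698036820 / 43221773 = 16.15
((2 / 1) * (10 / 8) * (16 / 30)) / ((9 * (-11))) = -4 / 297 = -0.01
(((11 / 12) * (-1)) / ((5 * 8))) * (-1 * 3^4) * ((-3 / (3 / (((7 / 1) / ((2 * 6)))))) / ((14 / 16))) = -99 / 80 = -1.24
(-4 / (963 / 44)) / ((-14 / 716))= 63008 / 6741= 9.35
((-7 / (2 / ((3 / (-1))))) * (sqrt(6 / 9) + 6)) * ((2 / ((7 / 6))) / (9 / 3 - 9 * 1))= -18 - sqrt(6)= -20.45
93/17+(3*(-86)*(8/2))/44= -3363/187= -17.98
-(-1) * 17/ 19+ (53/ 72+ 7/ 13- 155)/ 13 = -10.93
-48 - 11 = -59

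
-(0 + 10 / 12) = -0.83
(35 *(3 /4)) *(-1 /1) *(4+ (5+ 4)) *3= -4095 /4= -1023.75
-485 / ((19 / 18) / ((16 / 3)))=-46560 / 19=-2450.53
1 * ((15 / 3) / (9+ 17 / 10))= 50 / 107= 0.47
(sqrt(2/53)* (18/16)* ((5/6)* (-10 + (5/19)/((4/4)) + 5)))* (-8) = 675* sqrt(106)/1007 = 6.90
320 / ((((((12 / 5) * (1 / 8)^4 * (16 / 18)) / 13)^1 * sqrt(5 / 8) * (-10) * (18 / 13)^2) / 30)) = -44994560 * sqrt(10) / 9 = -15809476.88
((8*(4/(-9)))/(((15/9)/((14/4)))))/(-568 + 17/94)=1504/114375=0.01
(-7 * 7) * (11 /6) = -539 /6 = -89.83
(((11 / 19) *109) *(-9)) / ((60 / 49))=-176253 / 380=-463.82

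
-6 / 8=-3 / 4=-0.75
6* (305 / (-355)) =-366 / 71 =-5.15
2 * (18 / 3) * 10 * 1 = 120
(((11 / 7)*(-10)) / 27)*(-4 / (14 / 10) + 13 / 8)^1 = 1265 / 1764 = 0.72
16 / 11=1.45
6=6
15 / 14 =1.07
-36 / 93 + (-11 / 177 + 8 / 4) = 8509 / 5487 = 1.55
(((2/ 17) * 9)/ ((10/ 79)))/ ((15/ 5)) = 237/ 85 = 2.79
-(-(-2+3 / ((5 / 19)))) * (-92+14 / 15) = -856.03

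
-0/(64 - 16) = 0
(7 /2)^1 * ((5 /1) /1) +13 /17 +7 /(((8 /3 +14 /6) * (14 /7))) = 1612 /85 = 18.96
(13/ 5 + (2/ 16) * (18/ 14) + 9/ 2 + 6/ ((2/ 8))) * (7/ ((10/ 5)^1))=8753/ 80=109.41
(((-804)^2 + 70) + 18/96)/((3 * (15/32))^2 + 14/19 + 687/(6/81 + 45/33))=1345.28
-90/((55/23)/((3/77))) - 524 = -445070/847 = -525.47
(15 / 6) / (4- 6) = -5 / 4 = -1.25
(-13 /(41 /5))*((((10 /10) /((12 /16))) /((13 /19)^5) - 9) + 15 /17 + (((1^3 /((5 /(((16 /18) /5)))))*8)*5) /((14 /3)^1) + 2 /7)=-904422872 /418047357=-2.16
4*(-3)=-12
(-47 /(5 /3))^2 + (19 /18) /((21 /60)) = 1257253 /1575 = 798.26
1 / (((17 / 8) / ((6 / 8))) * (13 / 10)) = 0.27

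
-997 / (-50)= 997 / 50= 19.94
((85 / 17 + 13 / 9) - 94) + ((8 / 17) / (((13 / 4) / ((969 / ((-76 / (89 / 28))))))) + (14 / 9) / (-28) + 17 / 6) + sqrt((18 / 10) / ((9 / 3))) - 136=-185623 / 819 + sqrt(15) / 5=-225.87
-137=-137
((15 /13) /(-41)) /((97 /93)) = -0.03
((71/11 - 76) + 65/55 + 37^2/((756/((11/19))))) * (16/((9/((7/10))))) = -21272158/253935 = -83.77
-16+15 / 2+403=789 / 2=394.50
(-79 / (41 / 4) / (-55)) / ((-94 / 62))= -0.09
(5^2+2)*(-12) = -324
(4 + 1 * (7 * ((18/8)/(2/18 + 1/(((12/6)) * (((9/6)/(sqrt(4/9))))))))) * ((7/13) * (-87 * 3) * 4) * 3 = -1123605/13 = -86431.15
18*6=108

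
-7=-7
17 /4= 4.25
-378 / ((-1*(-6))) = -63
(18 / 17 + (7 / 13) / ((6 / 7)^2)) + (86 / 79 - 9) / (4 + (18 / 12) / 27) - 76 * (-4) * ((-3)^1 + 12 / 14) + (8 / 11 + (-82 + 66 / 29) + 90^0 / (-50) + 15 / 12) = -934075768278179 / 1280688358950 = -729.35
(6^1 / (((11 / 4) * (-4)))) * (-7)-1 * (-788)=8710 / 11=791.82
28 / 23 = 1.22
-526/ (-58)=263/ 29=9.07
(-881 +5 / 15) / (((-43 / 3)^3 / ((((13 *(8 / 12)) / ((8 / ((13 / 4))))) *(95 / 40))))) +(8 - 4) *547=2190.50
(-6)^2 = 36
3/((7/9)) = 27/7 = 3.86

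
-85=-85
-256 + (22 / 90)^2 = -255.94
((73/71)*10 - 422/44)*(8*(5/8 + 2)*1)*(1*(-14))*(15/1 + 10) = -3965325/781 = -5077.24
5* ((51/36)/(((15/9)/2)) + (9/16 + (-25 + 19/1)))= -299/16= -18.69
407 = 407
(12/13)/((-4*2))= -3/26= -0.12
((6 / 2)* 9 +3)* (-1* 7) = -210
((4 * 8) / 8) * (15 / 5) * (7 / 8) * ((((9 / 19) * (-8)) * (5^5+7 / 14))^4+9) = 413250026033731005 / 2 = 206625013016865502.50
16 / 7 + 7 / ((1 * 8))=177 / 56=3.16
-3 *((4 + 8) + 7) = -57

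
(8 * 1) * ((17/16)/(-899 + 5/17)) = -289/30556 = -0.01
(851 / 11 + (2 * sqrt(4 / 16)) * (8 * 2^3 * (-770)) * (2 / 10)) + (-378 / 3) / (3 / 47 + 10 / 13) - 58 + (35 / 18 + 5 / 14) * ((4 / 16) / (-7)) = -98647525027 / 9876636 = -9987.97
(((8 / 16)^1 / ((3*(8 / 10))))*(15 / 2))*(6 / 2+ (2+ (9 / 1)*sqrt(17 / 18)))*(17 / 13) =2125 / 208+ 1275*sqrt(34) / 416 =28.09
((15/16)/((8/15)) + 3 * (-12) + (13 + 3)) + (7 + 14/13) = -10.17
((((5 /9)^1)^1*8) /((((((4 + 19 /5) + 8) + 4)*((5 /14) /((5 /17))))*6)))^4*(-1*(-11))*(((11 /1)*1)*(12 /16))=960400000000 /11745862038222147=0.00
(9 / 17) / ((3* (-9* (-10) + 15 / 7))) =7 / 3655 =0.00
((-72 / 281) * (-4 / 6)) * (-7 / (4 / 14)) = -1176 / 281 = -4.19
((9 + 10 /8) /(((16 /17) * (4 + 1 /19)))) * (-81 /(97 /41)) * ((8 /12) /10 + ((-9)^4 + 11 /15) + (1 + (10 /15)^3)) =-103087498143 /170720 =-603839.61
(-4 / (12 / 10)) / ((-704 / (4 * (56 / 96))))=35 / 3168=0.01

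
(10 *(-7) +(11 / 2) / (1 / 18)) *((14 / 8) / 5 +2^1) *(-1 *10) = -1363 / 2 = -681.50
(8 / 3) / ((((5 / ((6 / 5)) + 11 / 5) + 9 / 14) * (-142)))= -35 / 13064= -0.00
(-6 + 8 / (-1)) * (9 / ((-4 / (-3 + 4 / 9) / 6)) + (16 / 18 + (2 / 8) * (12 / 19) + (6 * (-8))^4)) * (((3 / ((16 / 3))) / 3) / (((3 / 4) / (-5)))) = 63542165015 / 684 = 92897902.07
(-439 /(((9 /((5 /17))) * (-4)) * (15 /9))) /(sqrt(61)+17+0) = 439 /2736 - 439 * sqrt(61) /46512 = 0.09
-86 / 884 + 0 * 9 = -43 / 442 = -0.10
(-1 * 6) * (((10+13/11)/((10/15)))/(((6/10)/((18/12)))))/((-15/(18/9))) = 369/11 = 33.55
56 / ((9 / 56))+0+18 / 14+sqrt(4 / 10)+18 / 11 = 352.00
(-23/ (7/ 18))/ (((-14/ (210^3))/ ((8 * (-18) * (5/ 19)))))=-28168560000/ 19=-1482555789.47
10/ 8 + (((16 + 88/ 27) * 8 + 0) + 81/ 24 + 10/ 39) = 446347/ 2808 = 158.96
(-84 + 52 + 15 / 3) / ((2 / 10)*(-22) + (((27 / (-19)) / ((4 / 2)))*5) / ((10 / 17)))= 10260 / 3967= 2.59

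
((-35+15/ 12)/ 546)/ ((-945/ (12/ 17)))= 1/ 21658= 0.00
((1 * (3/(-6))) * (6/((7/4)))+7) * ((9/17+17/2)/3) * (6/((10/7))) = 11359/170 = 66.82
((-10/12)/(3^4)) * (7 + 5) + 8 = 638/81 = 7.88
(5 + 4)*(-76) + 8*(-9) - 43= -799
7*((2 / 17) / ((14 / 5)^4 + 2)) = 4375 / 337161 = 0.01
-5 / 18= -0.28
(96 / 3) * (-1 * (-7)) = 224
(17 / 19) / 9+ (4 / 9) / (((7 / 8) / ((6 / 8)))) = 575 / 1197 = 0.48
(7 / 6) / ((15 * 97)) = 7 / 8730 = 0.00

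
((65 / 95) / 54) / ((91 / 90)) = 0.01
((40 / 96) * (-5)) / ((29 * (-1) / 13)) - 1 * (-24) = 8677 / 348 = 24.93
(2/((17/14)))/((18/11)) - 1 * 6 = -764/153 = -4.99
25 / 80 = 5 / 16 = 0.31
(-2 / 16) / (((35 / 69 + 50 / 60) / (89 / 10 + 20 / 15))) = -7061 / 7400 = -0.95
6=6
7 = 7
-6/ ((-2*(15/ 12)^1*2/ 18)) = 21.60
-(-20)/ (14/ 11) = 110/ 7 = 15.71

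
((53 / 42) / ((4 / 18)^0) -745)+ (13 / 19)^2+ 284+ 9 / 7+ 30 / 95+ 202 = -3876445 / 15162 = -255.67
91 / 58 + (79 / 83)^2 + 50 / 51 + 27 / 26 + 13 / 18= 4145288377 / 794728818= 5.22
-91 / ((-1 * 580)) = 91 / 580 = 0.16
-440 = -440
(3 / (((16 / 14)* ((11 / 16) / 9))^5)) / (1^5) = 95273908128 / 161051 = 591576.01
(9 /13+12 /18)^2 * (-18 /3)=-5618 /507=-11.08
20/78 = 10/39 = 0.26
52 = 52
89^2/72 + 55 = 11881/72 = 165.01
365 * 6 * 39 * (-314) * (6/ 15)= -10727496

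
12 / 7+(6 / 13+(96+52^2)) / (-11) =-253126 / 1001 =-252.87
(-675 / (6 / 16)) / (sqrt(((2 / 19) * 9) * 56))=-150 * sqrt(133) / 7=-247.13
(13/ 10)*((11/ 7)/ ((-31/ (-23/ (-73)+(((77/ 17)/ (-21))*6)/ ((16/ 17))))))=88517/ 1267280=0.07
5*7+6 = 41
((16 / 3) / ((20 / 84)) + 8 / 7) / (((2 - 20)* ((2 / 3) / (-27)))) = 1854 / 35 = 52.97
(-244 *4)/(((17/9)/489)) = -4295376/17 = -252669.18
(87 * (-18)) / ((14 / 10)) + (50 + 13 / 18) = -134549 / 126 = -1067.85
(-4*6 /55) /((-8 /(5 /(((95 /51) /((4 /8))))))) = 153 /2090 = 0.07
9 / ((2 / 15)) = 135 / 2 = 67.50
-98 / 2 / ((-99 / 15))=245 / 33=7.42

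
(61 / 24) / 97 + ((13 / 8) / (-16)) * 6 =-10861 / 18624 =-0.58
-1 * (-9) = 9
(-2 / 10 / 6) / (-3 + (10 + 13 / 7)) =-0.00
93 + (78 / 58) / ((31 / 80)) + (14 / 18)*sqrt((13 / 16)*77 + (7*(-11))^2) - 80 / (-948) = 7*sqrt(95865) / 36 + 20572279 / 213063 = 156.76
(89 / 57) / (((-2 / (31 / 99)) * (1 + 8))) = -2759 / 101574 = -0.03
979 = 979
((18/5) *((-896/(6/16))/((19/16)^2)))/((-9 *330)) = 1835008/893475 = 2.05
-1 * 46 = -46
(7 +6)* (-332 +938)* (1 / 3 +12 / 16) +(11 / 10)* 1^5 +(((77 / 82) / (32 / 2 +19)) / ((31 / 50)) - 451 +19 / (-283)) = 14539827219 / 1798465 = 8084.58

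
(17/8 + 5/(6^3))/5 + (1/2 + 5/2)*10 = 4108/135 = 30.43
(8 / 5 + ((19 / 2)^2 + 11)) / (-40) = -2057 / 800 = -2.57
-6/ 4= -3/ 2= -1.50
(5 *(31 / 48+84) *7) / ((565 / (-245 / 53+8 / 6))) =-14874643 / 862416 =-17.25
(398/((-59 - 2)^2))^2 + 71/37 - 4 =-2.07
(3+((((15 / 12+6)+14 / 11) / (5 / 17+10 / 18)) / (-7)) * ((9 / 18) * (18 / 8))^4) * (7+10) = 392952093 / 32800768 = 11.98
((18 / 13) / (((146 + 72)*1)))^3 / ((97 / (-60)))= -43740 / 275982335161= -0.00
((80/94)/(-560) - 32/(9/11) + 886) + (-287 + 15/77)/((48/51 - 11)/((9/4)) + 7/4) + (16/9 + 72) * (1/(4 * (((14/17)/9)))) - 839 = 3794692877/12051270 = 314.88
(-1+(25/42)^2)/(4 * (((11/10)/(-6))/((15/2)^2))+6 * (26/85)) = -7261125/20492192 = -0.35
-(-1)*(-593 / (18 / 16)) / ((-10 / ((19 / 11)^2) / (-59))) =-50521228 / 5445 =-9278.46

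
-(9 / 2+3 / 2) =-6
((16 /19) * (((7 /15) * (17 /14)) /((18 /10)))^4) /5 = 83521 /50486895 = 0.00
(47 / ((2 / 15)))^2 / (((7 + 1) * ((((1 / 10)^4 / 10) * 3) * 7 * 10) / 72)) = 3727687500 / 7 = 532526785.71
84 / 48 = 7 / 4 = 1.75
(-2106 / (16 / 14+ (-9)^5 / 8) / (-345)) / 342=-2184 / 903014615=-0.00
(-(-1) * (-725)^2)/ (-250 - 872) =-525625/ 1122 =-468.47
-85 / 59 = -1.44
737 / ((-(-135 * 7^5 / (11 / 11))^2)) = -737 / 5148111413025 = -0.00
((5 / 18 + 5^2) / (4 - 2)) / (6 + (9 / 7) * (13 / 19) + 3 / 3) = 60515 / 37728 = 1.60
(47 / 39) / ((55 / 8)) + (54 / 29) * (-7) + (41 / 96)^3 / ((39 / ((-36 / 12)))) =-236011807267 / 18345000960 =-12.87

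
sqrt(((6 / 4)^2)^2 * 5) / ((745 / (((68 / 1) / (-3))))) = -51 * sqrt(5) / 745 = -0.15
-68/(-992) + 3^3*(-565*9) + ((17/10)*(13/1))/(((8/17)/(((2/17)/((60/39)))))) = -3404825237/24800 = -137291.34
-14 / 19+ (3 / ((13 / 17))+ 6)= 2269 / 247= 9.19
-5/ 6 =-0.83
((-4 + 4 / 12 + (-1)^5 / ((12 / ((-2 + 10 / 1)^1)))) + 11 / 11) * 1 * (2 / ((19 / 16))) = -320 / 57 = -5.61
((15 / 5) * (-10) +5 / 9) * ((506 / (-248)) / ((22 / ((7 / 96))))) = 42665 / 214272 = 0.20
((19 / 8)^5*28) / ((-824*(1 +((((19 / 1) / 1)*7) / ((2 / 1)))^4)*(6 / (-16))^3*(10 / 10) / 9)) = 17332693 / 773490621864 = 0.00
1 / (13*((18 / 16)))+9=1061 / 117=9.07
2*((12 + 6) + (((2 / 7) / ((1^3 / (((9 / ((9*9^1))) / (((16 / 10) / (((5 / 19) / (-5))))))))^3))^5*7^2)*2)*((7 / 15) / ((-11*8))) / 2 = -10609089468711037427239269670074412212425440015987 / 111142842053163249237744729876970032701919555747840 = -0.10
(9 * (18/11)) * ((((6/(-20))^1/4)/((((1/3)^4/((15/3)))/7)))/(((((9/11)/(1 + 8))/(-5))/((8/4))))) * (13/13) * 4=1377810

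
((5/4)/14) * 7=0.62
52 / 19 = 2.74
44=44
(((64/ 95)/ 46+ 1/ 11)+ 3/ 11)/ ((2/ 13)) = 59098/ 24035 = 2.46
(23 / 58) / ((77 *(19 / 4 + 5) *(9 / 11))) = 46 / 71253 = 0.00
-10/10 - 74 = -75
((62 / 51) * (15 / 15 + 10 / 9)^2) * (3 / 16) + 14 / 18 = 19759 / 11016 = 1.79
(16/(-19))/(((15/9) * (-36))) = 4/285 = 0.01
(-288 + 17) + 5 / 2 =-537 / 2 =-268.50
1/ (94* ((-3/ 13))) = -13/ 282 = -0.05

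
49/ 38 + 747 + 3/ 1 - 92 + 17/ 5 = 125911/ 190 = 662.69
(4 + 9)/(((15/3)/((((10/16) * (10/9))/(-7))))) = -65/252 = -0.26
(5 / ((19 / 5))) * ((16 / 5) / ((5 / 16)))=256 / 19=13.47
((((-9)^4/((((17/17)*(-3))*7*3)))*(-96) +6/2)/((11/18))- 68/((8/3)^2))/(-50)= -327.10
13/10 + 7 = 83/10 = 8.30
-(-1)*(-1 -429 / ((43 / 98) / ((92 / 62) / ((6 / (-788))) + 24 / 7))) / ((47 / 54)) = 13474076706 / 62651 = 215065.63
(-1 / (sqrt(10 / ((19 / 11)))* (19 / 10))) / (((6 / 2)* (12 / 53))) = -53* sqrt(2090) / 7524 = -0.32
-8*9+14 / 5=-346 / 5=-69.20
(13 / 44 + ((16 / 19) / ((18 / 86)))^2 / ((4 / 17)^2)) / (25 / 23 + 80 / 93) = 268494607501 / 1786235220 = 150.31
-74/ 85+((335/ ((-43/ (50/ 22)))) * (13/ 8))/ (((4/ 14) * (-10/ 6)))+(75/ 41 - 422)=-9511142497/ 26374480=-360.62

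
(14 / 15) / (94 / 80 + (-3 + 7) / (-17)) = 1904 / 1917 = 0.99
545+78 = 623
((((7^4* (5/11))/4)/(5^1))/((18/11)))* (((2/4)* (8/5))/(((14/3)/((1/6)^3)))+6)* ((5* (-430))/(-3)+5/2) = 2238124049/15552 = 143912.30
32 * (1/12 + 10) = 968/3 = 322.67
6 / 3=2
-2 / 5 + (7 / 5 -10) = -9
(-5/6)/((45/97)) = -97/54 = -1.80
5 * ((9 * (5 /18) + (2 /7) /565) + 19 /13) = 407417 /20566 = 19.81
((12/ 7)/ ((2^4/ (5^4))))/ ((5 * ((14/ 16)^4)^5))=108086391056891904000/ 558545864083284007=193.51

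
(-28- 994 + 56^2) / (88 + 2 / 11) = 11627 / 485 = 23.97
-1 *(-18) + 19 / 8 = 20.38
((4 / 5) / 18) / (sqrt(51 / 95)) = 2 * sqrt(4845) / 2295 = 0.06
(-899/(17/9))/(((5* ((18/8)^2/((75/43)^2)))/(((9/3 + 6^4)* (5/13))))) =-11678010000/408629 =-28578.51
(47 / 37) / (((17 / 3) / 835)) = 117735 / 629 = 187.18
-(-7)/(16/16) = 7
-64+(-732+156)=-640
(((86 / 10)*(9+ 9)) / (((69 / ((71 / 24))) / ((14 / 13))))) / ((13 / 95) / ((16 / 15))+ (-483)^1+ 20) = -0.02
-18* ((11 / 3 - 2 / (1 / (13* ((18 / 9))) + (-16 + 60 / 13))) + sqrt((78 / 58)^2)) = -798864 / 8555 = -93.38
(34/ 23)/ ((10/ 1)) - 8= -903/ 115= -7.85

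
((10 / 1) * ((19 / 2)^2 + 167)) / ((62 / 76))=97755 / 31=3153.39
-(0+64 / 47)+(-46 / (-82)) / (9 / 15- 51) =-666653 / 485604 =-1.37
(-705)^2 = 497025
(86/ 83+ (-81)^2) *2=1089298/ 83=13124.07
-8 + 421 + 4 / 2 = 415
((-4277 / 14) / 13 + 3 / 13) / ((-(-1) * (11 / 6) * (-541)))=165 / 7033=0.02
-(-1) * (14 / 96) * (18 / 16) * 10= 1.64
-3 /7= -0.43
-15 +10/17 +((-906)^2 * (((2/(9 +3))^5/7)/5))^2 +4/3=-3869095183/971611200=-3.98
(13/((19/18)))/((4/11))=1287/38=33.87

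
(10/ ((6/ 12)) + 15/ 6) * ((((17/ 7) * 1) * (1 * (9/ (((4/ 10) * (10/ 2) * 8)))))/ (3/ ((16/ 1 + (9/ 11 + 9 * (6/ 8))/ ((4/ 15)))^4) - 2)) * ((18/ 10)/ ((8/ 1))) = -46132076221639155513/ 13341184317844909568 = -3.46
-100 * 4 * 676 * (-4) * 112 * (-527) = -63840358400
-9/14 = -0.64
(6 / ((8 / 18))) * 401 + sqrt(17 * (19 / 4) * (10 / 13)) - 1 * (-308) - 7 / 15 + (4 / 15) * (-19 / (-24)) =sqrt(41990) / 26 + 257456 / 45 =5729.13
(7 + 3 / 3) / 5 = 8 / 5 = 1.60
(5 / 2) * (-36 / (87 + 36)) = -30 / 41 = -0.73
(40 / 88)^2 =25 / 121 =0.21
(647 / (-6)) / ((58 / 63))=-13587 / 116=-117.13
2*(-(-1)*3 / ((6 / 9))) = 9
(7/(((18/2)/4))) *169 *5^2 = 118300/9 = 13144.44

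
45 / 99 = 5 / 11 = 0.45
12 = 12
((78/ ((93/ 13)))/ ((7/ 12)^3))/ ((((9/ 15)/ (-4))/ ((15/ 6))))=-9734400/ 10633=-915.49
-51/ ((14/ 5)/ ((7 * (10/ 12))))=-425/ 4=-106.25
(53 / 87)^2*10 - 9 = -40031 / 7569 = -5.29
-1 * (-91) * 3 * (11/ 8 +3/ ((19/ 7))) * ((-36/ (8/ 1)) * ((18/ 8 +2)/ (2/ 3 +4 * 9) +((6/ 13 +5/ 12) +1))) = -42775551/ 7040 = -6076.07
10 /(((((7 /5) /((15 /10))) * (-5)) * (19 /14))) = -30 /19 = -1.58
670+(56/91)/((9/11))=670.75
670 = 670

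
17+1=18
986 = 986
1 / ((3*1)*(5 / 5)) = 0.33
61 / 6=10.17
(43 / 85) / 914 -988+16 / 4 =-76446917 / 77690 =-984.00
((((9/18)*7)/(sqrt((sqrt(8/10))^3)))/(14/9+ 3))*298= 270.66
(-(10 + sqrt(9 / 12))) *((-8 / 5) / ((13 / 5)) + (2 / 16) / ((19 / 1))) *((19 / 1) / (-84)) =-2005 / 1456- 401 *sqrt(3) / 5824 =-1.50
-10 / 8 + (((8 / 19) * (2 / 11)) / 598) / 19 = -5936613 / 4749316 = -1.25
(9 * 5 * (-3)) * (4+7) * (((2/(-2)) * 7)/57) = 3465/19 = 182.37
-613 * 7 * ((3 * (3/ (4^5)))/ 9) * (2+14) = -4291/ 64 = -67.05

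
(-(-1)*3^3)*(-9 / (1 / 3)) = -729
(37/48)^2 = 1369/2304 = 0.59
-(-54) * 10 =540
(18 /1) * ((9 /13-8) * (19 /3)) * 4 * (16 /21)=-231040 /91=-2538.90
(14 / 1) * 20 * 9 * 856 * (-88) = -189826560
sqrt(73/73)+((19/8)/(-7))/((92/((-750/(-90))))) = 14981/15456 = 0.97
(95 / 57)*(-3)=-5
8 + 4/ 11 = 8.36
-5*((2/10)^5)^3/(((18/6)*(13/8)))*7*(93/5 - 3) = -112/30517578125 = -0.00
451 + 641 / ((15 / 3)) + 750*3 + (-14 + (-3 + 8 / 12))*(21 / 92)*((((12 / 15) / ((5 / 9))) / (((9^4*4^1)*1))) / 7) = 4743719591 / 1676700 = 2829.20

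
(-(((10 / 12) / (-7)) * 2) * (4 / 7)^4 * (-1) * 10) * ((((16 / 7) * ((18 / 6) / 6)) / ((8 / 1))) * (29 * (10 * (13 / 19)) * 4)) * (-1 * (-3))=-193024000 / 2235331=-86.35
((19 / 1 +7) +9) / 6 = 35 / 6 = 5.83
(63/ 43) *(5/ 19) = 0.39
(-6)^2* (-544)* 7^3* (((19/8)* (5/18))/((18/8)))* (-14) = 248167360/9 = 27574151.11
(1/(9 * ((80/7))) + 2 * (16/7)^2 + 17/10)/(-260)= -428959/9172800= -0.05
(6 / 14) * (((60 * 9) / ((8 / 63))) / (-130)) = -729 / 52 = -14.02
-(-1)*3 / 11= 3 / 11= 0.27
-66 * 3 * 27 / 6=-891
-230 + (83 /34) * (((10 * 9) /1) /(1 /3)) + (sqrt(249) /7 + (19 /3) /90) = sqrt(249) /7 + 1969973 /4590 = 431.44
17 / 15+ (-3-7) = -133 / 15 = -8.87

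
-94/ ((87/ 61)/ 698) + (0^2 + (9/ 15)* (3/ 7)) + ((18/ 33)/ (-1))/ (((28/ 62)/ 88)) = -140404477/ 3045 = -46109.84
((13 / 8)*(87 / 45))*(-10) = -377 / 12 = -31.42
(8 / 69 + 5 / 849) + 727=4732836 / 6509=727.12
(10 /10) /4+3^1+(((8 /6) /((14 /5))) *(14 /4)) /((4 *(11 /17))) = 257 /66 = 3.89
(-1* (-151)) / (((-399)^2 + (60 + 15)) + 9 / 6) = 302 / 318555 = 0.00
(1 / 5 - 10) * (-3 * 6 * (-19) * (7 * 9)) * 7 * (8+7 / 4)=-144110421 / 10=-14411042.10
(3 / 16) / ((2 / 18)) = 27 / 16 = 1.69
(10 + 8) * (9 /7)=23.14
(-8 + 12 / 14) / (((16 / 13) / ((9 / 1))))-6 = -3261 / 56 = -58.23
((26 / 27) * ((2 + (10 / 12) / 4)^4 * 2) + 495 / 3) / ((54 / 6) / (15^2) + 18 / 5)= 11802294325 / 203793408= 57.91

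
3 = 3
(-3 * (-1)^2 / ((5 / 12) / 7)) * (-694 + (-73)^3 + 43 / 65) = 6383455344 / 325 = 19641401.06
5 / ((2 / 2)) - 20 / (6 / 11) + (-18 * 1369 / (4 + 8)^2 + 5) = -4747 / 24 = -197.79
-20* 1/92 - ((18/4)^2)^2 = -150983/368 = -410.28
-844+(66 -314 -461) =-1553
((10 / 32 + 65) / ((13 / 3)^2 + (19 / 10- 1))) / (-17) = -4275 / 21896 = -0.20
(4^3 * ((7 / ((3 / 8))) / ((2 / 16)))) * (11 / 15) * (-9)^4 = 229920768 / 5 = 45984153.60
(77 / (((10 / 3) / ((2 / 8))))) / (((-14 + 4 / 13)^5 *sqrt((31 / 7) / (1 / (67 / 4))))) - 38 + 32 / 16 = -36 - 85768683 *sqrt(14539) / 7422778544366720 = -36.00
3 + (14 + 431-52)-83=313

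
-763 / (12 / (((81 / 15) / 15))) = -2289 / 100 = -22.89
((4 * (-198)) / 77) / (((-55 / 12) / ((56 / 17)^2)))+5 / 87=33754739 / 1382865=24.41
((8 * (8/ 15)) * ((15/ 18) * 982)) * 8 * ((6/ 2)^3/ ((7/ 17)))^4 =1239822991738368/ 2401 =516377755826.06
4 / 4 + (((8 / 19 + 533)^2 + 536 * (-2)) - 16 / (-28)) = 716322602 / 2527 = 283467.59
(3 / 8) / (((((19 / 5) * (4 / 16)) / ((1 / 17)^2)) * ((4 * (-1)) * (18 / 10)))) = -25 / 131784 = -0.00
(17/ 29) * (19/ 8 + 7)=1275/ 232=5.50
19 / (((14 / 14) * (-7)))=-19 / 7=-2.71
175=175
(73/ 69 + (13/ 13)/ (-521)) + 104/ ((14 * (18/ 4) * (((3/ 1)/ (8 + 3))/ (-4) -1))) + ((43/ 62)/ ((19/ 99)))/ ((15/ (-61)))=-3173529696217/ 208986995070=-15.19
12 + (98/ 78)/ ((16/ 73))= 11065/ 624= 17.73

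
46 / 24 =23 / 12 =1.92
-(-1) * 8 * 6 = 48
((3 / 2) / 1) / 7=3 / 14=0.21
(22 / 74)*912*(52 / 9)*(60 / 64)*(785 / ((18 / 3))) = 192148.20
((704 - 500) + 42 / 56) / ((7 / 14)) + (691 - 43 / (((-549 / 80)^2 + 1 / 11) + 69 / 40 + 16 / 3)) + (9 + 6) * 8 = 27946306273 / 22912306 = 1219.71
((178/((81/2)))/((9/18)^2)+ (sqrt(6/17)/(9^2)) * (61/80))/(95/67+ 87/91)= 371917 * sqrt(102)/1594455840+ 4341064/586197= 7.41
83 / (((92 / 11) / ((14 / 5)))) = 6391 / 230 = 27.79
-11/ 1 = -11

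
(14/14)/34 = 0.03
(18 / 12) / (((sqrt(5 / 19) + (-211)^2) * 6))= 845899 / 150641077496 - sqrt(95) / 150641077496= 0.00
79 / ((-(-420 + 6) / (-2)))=-0.38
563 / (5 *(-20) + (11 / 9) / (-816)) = -4134672 / 734411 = -5.63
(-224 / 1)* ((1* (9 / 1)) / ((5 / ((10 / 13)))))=-310.15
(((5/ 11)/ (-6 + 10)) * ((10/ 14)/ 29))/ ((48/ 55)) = 125/ 38976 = 0.00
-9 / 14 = -0.64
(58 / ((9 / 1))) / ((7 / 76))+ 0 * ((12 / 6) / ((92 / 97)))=4408 / 63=69.97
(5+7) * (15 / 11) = 180 / 11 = 16.36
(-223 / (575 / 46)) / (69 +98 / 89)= -0.25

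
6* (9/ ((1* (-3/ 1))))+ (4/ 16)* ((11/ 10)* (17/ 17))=-709/ 40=-17.72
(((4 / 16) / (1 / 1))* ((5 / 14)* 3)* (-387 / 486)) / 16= -215 / 16128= -0.01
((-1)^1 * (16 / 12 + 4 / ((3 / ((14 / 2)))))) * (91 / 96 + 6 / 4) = -235 / 9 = -26.11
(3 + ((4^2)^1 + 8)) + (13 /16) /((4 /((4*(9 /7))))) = 3141 /112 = 28.04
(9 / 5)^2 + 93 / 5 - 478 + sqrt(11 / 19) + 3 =-11329 / 25 + sqrt(209) / 19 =-452.40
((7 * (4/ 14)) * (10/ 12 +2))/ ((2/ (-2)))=-17/ 3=-5.67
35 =35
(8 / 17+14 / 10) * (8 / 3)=424 / 85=4.99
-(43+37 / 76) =-3305 / 76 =-43.49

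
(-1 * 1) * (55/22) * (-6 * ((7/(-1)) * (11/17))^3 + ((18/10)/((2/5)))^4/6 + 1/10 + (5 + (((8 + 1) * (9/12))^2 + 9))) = -538894833/314432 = -1713.87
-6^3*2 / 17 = -25.41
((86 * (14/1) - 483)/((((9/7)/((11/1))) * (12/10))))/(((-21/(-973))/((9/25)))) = 7716863/90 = 85742.92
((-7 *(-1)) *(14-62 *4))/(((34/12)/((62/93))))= -6552/17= -385.41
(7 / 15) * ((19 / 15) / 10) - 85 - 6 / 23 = -4409191 / 51750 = -85.20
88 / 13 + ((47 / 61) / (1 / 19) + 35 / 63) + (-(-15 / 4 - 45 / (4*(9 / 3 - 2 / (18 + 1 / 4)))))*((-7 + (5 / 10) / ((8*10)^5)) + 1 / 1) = -18861018053735327 / 789528969216000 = -23.89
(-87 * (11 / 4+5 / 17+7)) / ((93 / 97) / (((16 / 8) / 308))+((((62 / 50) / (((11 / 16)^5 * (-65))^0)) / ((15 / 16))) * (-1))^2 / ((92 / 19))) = -18642410296875 / 3157652802296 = -5.90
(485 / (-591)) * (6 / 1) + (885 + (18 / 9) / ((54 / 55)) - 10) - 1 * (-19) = 4739831 / 5319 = 891.11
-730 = -730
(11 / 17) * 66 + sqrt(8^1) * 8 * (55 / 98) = 440 * sqrt(2) / 49 + 726 / 17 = 55.40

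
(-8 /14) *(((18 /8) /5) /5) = -9 /175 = -0.05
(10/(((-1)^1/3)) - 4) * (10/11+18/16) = -69.16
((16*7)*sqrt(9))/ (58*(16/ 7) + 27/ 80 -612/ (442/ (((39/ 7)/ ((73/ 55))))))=13735680/ 5195717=2.64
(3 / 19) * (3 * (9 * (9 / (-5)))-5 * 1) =-804 / 95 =-8.46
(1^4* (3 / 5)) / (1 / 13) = 39 / 5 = 7.80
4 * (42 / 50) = 84 / 25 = 3.36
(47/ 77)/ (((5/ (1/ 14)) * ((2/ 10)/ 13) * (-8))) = -611/ 8624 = -0.07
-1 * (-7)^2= -49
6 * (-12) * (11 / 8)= -99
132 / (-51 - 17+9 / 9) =-132 / 67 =-1.97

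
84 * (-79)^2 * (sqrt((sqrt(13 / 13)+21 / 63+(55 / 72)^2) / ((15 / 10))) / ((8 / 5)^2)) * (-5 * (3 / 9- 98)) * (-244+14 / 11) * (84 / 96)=-4984113308125 * sqrt(59622) / 50688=-24009660630.80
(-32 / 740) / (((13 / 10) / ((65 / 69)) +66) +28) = -0.00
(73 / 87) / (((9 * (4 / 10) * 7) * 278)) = 365 / 3047436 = 0.00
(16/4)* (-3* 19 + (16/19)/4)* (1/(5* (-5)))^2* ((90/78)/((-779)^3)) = 996/1122731705125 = 0.00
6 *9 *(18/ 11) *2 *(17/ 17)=1944/ 11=176.73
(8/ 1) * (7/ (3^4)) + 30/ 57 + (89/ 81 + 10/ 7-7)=-35066/ 10773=-3.25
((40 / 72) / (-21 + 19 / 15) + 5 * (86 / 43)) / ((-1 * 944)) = -8855 / 838272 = -0.01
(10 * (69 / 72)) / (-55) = -23 / 132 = -0.17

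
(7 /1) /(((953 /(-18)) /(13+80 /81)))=-15862 /8577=-1.85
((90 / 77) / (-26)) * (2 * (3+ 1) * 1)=-360 / 1001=-0.36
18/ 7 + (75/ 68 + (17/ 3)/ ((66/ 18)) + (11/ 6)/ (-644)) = 3769621/ 722568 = 5.22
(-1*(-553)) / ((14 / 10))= 395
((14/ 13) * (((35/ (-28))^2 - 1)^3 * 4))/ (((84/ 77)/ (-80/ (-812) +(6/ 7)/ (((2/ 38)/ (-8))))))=-17660511/ 193024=-91.49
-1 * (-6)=6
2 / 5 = 0.40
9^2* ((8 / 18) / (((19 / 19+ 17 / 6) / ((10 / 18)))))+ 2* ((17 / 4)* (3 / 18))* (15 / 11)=7235 / 1012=7.15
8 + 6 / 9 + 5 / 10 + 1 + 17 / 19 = 1261 / 114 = 11.06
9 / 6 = 3 / 2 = 1.50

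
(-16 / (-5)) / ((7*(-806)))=-8 / 14105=-0.00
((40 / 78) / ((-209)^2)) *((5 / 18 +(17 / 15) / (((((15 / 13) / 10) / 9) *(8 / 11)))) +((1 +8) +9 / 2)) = 24359 / 15332031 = 0.00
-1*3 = -3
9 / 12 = 3 / 4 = 0.75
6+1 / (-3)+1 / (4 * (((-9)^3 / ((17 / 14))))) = 5.67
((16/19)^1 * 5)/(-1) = -80/19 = -4.21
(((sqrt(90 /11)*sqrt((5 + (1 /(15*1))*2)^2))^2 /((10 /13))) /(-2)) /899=-7007 /44950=-0.16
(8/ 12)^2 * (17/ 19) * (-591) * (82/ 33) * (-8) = 8787776/ 1881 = 4671.86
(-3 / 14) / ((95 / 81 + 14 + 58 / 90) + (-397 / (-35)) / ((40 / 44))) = -6075 / 802147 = -0.01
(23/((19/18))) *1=414/19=21.79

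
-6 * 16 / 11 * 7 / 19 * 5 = -16.08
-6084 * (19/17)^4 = -792872964/83521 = -9493.10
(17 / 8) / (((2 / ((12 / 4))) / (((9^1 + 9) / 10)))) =459 / 80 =5.74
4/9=0.44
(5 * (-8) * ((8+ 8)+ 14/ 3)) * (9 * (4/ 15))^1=-1984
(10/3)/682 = 5/1023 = 0.00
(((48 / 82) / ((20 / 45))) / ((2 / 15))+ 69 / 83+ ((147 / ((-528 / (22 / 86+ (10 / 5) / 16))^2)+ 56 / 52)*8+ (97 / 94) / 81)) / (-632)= -1492294165741484419 / 48770531694427226112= -0.03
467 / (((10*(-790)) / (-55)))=5137 / 1580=3.25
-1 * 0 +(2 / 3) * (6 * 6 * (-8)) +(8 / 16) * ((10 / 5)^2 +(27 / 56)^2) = -1190951 / 6272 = -189.88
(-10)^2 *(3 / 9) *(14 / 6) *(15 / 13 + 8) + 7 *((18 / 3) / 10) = 418957 / 585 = 716.17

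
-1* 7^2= -49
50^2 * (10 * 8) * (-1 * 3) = -600000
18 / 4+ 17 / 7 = 97 / 14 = 6.93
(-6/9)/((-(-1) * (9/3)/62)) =-124/9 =-13.78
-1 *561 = -561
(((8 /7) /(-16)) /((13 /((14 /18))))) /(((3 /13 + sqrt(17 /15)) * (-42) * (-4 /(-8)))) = -5 /114996 + 13 * sqrt(255) /1034964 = 0.00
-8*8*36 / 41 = -2304 / 41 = -56.20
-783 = -783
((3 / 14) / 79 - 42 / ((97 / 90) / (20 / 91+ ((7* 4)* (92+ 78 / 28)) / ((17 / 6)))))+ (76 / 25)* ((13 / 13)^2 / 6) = -36510.61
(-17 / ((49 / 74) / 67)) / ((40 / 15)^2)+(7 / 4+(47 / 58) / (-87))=-240.15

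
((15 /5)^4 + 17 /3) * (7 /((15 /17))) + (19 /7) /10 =687.83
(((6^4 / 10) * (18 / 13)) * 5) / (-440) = -1458 / 715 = -2.04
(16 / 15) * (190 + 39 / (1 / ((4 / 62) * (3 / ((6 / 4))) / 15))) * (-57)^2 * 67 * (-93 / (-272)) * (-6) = -38532503196 / 425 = -90664713.40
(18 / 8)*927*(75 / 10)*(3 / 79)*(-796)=-74711565 / 158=-472858.01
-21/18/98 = -1/84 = -0.01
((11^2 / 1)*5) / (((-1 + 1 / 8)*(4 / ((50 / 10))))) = -6050 / 7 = -864.29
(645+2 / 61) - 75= 34772 / 61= 570.03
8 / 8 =1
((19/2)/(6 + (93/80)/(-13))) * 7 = 69160/6147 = 11.25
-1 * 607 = -607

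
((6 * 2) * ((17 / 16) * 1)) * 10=255 / 2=127.50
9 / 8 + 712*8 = 45577 / 8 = 5697.12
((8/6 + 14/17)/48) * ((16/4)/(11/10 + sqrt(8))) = -3025/103887 + 5500 * sqrt(2)/103887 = 0.05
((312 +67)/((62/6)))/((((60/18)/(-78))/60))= -1596348/31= -51495.10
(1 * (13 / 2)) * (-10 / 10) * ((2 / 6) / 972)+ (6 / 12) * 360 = 1049747 / 5832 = 180.00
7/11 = 0.64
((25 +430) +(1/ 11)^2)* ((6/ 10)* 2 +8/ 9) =1725088/ 1815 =950.46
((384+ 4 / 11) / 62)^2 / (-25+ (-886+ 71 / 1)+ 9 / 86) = -384333656 / 8399092911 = -0.05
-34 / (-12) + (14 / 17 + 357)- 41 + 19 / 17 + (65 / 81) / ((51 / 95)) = 2662589 / 8262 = 322.27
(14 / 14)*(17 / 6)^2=289 / 36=8.03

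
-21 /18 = -7 /6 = -1.17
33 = 33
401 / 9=44.56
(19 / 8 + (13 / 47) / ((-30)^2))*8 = 200951 / 10575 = 19.00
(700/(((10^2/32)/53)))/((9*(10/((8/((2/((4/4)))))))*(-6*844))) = -2968/28485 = -0.10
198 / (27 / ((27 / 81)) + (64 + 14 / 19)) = 1254 / 923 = 1.36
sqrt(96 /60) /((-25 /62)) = -124 * sqrt(10) /125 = -3.14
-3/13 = -0.23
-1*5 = -5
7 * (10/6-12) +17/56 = -12101/168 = -72.03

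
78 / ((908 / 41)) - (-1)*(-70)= -30181 / 454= -66.48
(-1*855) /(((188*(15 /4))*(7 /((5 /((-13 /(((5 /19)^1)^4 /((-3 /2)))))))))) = -6250 /29335943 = -0.00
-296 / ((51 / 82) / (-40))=970880 / 51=19036.86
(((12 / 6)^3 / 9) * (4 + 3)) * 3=56 / 3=18.67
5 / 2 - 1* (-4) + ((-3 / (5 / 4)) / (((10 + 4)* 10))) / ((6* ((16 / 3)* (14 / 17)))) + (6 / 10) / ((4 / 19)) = 732989 / 78400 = 9.35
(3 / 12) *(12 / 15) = 1 / 5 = 0.20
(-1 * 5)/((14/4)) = -10/7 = -1.43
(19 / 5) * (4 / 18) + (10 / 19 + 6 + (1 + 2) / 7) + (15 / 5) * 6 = 154409 / 5985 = 25.80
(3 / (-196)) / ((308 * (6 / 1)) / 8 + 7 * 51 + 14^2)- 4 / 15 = -614701 / 2304960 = -0.27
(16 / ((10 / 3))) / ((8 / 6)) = 18 / 5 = 3.60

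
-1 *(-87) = 87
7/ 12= 0.58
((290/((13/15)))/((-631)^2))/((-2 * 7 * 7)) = -0.00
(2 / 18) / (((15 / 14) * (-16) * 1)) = -7 / 1080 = -0.01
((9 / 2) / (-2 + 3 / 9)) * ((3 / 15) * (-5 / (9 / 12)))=18 / 5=3.60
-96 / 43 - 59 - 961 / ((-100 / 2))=-90327 / 2150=-42.01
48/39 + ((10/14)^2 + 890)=568039/637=891.74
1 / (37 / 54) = 1.46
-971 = -971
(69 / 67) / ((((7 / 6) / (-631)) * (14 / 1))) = -39.79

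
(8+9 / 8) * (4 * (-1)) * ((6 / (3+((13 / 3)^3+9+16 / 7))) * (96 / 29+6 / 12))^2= -1146234630177 / 549762105362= -2.08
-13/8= -1.62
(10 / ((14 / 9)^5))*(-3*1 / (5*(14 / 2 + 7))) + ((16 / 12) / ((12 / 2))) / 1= 5935213 / 33882912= 0.18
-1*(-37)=37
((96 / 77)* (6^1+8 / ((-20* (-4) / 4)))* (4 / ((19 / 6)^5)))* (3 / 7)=286654464 / 6673086805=0.04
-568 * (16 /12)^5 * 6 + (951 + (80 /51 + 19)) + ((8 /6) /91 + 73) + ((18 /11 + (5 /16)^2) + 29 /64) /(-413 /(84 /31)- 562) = -10071114955600351 /756276865344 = -13316.70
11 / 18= 0.61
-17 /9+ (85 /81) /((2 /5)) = 0.73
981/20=49.05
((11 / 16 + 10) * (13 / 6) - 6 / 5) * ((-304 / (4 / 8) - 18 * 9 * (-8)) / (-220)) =-68.66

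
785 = 785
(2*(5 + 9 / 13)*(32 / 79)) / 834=2368 / 428259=0.01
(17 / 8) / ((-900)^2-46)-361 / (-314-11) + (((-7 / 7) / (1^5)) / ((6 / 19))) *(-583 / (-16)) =-1443892408363 / 12635282400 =-114.27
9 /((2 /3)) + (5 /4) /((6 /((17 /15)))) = 989 /72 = 13.74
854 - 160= 694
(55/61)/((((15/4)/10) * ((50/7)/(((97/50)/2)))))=7469/22875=0.33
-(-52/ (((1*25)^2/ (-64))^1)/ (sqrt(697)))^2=-11075584/ 272265625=-0.04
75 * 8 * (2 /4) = 300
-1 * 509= -509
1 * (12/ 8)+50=103/ 2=51.50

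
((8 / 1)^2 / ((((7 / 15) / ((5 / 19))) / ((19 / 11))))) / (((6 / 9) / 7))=7200 / 11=654.55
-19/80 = -0.24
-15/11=-1.36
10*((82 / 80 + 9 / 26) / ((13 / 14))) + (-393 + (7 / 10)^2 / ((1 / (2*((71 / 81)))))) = -129147062 / 342225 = -377.37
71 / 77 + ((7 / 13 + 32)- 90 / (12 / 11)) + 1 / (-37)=-3634551 / 74074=-49.07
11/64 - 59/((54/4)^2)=-7085/46656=-0.15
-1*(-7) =7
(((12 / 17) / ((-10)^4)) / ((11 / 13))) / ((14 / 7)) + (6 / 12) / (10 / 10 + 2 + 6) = 0.06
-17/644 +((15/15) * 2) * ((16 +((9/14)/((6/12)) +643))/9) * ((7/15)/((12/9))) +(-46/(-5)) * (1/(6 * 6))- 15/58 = 8627095/168084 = 51.33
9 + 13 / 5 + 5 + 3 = 98 / 5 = 19.60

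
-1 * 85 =-85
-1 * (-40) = 40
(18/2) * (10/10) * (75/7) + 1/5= 3382/35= 96.63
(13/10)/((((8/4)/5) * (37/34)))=221/74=2.99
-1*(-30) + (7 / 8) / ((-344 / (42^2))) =17553 / 688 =25.51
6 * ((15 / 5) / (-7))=-18 / 7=-2.57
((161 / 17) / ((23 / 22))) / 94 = 77 / 799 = 0.10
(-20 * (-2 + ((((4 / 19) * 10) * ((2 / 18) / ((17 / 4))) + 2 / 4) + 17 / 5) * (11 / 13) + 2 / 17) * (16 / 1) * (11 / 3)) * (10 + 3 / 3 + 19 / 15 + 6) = -53368825664 / 1700595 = -31382.44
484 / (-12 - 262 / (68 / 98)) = -8228 / 6623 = -1.24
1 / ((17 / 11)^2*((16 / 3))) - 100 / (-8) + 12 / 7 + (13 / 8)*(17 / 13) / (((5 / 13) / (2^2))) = 5889809 / 161840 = 36.39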